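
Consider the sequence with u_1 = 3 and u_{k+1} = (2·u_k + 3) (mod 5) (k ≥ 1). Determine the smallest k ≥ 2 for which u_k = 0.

4

Listing terms: u_1 = 3, u_2 = 4, u_3 = 1, u_4 = 0, u_5 = 3.
The sequence repeats with period 4.
The value 0 first appears (with k ≥ 2) at u_4.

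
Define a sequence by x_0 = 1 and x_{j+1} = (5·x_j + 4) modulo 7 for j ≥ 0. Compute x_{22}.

We have x_0 = 1,  x_1 = 2,  x_2 = 0,  x_3 = 4,  x_4 = 3,  x_5 = 5,  x_6 = 1.
The sequence repeats with period 6.
So x_{22} = x_{0 + ((22-0) mod 6)} = x_4 = 3.

3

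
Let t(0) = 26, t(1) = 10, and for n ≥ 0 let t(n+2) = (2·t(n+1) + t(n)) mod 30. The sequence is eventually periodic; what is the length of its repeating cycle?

24

Listing terms: t(0) = 26,  t(1) = 10,  t(2) = 16,  t(3) = 12,  t(4) = 10,  t(5) = 2,  t(6) = 14,  t(7) = 0,  t(8) = 14,  t(9) = 28,  t(10) = 10,  t(11) = 18,  t(12) = 16,  t(13) = 20,  t(14) = 26,  t(15) = 12,  t(16) = 20,  t(17) = 22,  t(18) = 4,  t(19) = 0,  t(20) = 4,  t(21) = 8,  t(22) = 20,  t(23) = 18,  t(24) = 26,  t(25) = 10.
Since (t(24), t(25)) = (t(0), t(1)) = (26, 10) (two consecutive terms determine the rest), the sequence is periodic with period 24.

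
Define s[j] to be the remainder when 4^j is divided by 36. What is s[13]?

4

Computing terms: s[1] = 4; s[2] = 16; s[3] = 28; s[4] = 4.
The sequence repeats with period 3.
So s[13] = s[1 + ((13-1) mod 3)] = s[1] = 4.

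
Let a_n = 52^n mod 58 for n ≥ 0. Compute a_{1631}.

Computing terms: a_0 = 1; a_1 = 52; a_2 = 36; a_3 = 16; a_4 = 20; a_5 = 54; a_6 = 24; a_7 = 30; a_8 = 52.
Since a_8 = a_1 = 52, the sequence is eventually periodic: after a pre-period of length 1 it cycles with period 7.
For n ≥ 1, a_n depends only on (n - 1) mod 7. (1631 - 1) mod 7 = 6, so a_{1631} = a_7 = 30.

30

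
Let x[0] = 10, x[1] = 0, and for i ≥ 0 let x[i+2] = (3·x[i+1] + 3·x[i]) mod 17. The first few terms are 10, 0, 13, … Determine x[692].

x[0] = 10; x[1] = 0; x[2] = 13; x[3] = 5; x[4] = 3; x[5] = 7; x[6] = 13; x[7] = 9; x[8] = 15; x[9] = 4; x[10] = 6; x[11] = 13; x[12] = 6; x[13] = 6; x[14] = 2; x[15] = 7; x[16] = 10; x[17] = 0.
The sequence repeats with period 16.
(692 - 0) mod 16 = 4, so x[692] = x[4] = 3.

3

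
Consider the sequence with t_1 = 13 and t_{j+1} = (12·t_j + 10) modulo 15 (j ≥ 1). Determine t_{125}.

We have t_1 = 13; t_2 = 1; t_3 = 7; t_4 = 4; t_5 = 13.
The sequence repeats with period 4.
(125 - 1) mod 4 = 0, so t_{125} = t_1 = 13.

13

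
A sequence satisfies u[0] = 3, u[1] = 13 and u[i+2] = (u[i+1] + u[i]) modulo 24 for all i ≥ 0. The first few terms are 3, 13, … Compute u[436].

u[0] = 3, u[1] = 13, u[2] = 16, u[3] = 5, u[4] = 21, u[5] = 2, u[6] = 23, u[7] = 1, u[8] = 0, u[9] = 1, u[10] = 1, u[11] = 2, u[12] = 3, u[13] = 5, u[14] = 8, u[15] = 13, u[16] = 21, u[17] = 10, u[18] = 7, u[19] = 17, u[20] = 0, u[21] = 17, u[22] = 17, u[23] = 10, u[24] = 3, u[25] = 13.
Since (u[24], u[25]) = (u[0], u[1]) = (3, 13) (two consecutive terms determine the rest), the sequence is periodic with period 24.
So u[436] = u[0 + ((436-0) mod 24)] = u[4] = 21.

21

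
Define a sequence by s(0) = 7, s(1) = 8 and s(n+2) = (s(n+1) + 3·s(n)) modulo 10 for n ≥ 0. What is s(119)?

Computing terms: s(0) = 7, s(1) = 8, s(2) = 9, s(3) = 3, s(4) = 0, s(5) = 9, s(6) = 9, s(7) = 6, s(8) = 3, s(9) = 1, s(10) = 0, s(11) = 3, s(12) = 3, s(13) = 2, s(14) = 1, s(15) = 7, s(16) = 0, s(17) = 1, s(18) = 1, s(19) = 4, s(20) = 7, s(21) = 9, s(22) = 0, s(23) = 7, s(24) = 7, s(25) = 8.
Since (s(24), s(25)) = (s(0), s(1)) = (7, 8) (two consecutive terms determine the rest), the sequence is periodic with period 24.
(119 - 0) mod 24 = 23, so s(119) = s(23) = 7.

7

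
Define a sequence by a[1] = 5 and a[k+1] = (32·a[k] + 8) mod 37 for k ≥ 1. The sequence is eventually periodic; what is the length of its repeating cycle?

36

We have a[1] = 5, a[2] = 20, a[3] = 19, a[4] = 24, a[5] = 36, a[6] = 13, a[7] = 17, a[8] = 34, a[9] = 23, a[10] = 4, a[11] = 25, a[12] = 31, a[13] = 1, a[14] = 3, a[15] = 30, a[16] = 6, a[17] = 15, a[18] = 7, a[19] = 10, a[20] = 32, a[21] = 33, a[22] = 28, a[23] = 16, a[24] = 2, a[25] = 35, a[26] = 18, a[27] = 29, a[28] = 11, a[29] = 27, a[30] = 21, a[31] = 14, a[32] = 12, a[33] = 22, a[34] = 9, a[35] = 0, a[36] = 8, a[37] = 5.
Since a[37] = a[1] = 5, the sequence is periodic with period 36.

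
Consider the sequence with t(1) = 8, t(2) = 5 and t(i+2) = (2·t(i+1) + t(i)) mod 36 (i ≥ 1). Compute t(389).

Listing terms: t(1) = 8; t(2) = 5; t(3) = 18; t(4) = 5; t(5) = 28; t(6) = 25; t(7) = 6; t(8) = 1; t(9) = 8; t(10) = 17; t(11) = 6; t(12) = 29; t(13) = 28; t(14) = 13; t(15) = 18; t(16) = 13; t(17) = 8; t(18) = 29; t(19) = 30; t(20) = 17; t(21) = 28; t(22) = 1; t(23) = 30; t(24) = 25; t(25) = 8; t(26) = 5.
Since (t(25), t(26)) = (t(1), t(2)) = (8, 5) (two consecutive terms determine the rest), the sequence is periodic with period 24.
So t(389) = t(1 + ((389-1) mod 24)) = t(5) = 28.

28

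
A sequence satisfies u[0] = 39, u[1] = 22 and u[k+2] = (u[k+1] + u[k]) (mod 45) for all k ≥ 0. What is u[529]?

We have u[0] = 39,  u[1] = 22,  u[2] = 16,  u[3] = 38,  u[4] = 9,  u[5] = 2,  u[6] = 11,  u[7] = 13,  u[8] = 24,  u[9] = 37,  u[10] = 16,  u[11] = 8,  u[12] = 24,  u[13] = 32,  u[14] = 11,  u[15] = 43,  u[16] = 9,  u[17] = 7,  u[18] = 16,  u[19] = 23,  u[20] = 39,  u[21] = 17,  u[22] = 11,  u[23] = 28,  u[24] = 39,  u[25] = 22.
The sequence repeats with period 24.
(529 - 0) mod 24 = 1, so u[529] = u[1] = 22.

22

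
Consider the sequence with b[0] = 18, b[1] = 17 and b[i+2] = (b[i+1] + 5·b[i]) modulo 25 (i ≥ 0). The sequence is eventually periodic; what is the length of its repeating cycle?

5

b[0] = 18,  b[1] = 17,  b[2] = 7,  b[3] = 17,  b[4] = 2,  b[5] = 12,  b[6] = 22,  b[7] = 7,  b[8] = 17.
Since (b[7], b[8]) = (b[2], b[3]) = (7, 17) (two consecutive terms determine the rest), the sequence is eventually periodic: after a pre-period of length 2 it cycles with period 5.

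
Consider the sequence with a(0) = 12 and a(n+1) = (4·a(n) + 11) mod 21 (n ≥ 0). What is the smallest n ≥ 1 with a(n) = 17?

1

Computing terms: a(0) = 12; a(1) = 17; a(2) = 16; a(3) = 12.
The sequence repeats with period 3.
The value 17 first appears (with n ≥ 1) at a(1).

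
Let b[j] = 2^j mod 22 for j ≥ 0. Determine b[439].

6

We have b[0] = 1,  b[1] = 2,  b[2] = 4,  b[3] = 8,  b[4] = 16,  b[5] = 10,  b[6] = 20,  b[7] = 18,  b[8] = 14,  b[9] = 6,  b[10] = 12,  b[11] = 2.
Since b[11] = b[1] = 2, the sequence is eventually periodic: after a pre-period of length 1 it cycles with period 10.
For j ≥ 1, b[j] depends only on (j - 1) mod 10. (439 - 1) mod 10 = 8, so b[439] = b[9] = 6.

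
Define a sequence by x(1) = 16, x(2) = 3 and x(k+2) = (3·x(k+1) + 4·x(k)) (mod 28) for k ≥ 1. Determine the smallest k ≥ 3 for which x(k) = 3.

Computing terms: x(1) = 16, x(2) = 3, x(3) = 17, x(4) = 7, x(5) = 5, x(6) = 15, x(7) = 9, x(8) = 3, x(9) = 17.
Since (x(8), x(9)) = (x(2), x(3)) = (3, 17) (two consecutive terms determine the rest), the sequence is eventually periodic: after a pre-period of length 1 it cycles with period 6.
The value 3 next appears (with k ≥ 3) at x(8).

8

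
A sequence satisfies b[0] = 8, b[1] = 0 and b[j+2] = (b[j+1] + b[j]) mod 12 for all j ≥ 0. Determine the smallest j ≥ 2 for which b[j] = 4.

We have b[0] = 8; b[1] = 0; b[2] = 8; b[3] = 8; b[4] = 4; b[5] = 0; b[6] = 4; b[7] = 4; b[8] = 8; b[9] = 0.
The sequence repeats with period 8.
The value 4 first appears (with j ≥ 2) at b[4].

4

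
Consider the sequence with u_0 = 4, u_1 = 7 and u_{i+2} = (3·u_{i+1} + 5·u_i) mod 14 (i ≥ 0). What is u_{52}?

We have u_0 = 4, u_1 = 7, u_2 = 13, u_3 = 4, u_4 = 7.
Since (u_3, u_4) = (u_0, u_1) = (4, 7) (two consecutive terms determine the rest), the sequence is periodic with period 3.
So u_{52} = u_{0 + ((52-0) mod 3)} = u_1 = 7.

7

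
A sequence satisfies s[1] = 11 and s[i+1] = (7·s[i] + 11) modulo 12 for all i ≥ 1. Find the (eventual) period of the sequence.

6

Listing terms: s[1] = 11; s[2] = 4; s[3] = 3; s[4] = 8; s[5] = 7; s[6] = 0; s[7] = 11.
The sequence repeats with period 6.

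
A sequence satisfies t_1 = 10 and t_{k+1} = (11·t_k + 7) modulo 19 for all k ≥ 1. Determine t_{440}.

Listing terms: t_1 = 10,  t_2 = 3,  t_3 = 2,  t_4 = 10.
Since t_4 = t_1 = 10, the sequence is periodic with period 3.
So t_{440} = t_{1 + ((440-1) mod 3)} = t_2 = 3.

3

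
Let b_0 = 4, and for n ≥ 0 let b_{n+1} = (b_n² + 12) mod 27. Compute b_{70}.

22

Computing terms: b_0 = 4; b_1 = 1; b_2 = 13; b_3 = 19; b_4 = 22; b_5 = 10; b_6 = 4.
The sequence repeats with period 6.
So b_{70} = b_{0 + ((70-0) mod 6)} = b_4 = 22.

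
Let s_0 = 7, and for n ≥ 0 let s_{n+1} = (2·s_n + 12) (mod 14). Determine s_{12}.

0

Listing terms: s_0 = 7; s_1 = 12; s_2 = 8; s_3 = 0; s_4 = 12.
Since s_4 = s_1 = 12, the sequence is eventually periodic: after a pre-period of length 1 it cycles with period 3.
For n ≥ 1, s_n depends only on (n - 1) mod 3. (12 - 1) mod 3 = 2, so s_{12} = s_3 = 0.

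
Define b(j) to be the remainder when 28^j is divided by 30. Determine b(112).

16

b(0) = 1; b(1) = 28; b(2) = 4; b(3) = 22; b(4) = 16; b(5) = 28.
Since b(5) = b(1) = 28, the sequence is eventually periodic: after a pre-period of length 1 it cycles with period 4.
For j ≥ 1, b(j) depends only on (j - 1) mod 4. (112 - 1) mod 4 = 3, so b(112) = b(4) = 16.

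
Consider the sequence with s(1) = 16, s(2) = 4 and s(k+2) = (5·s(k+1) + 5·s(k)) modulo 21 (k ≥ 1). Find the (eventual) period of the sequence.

24

Computing terms: s(1) = 16, s(2) = 4, s(3) = 16, s(4) = 16, s(5) = 13, s(6) = 19, s(7) = 13, s(8) = 13, s(9) = 4, s(10) = 1, s(11) = 4, s(12) = 4, s(13) = 19, s(14) = 10, s(15) = 19, s(16) = 19, s(17) = 1, s(18) = 16, s(19) = 1, s(20) = 1, s(21) = 10, s(22) = 13, s(23) = 10, s(24) = 10, s(25) = 16, s(26) = 4.
Since (s(25), s(26)) = (s(1), s(2)) = (16, 4) (two consecutive terms determine the rest), the sequence is periodic with period 24.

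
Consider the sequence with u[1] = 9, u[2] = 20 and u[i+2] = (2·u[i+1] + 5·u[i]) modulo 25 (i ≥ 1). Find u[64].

We have u[1] = 9; u[2] = 20; u[3] = 10; u[4] = 20; u[5] = 15; u[6] = 5; u[7] = 10; u[8] = 20.
Since (u[7], u[8]) = (u[3], u[4]) = (10, 20) (two consecutive terms determine the rest), the sequence is eventually periodic: after a pre-period of length 2 it cycles with period 4.
For i ≥ 3, u[i] depends only on (i - 3) mod 4. (64 - 3) mod 4 = 1, so u[64] = u[4] = 20.

20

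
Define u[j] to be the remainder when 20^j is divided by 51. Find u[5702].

We have u[0] = 1; u[1] = 20; u[2] = 43; u[3] = 44; u[4] = 13; u[5] = 5; u[6] = 49; u[7] = 11; u[8] = 16; u[9] = 14; u[10] = 25; u[11] = 41; u[12] = 4; u[13] = 29; u[14] = 19; u[15] = 23; u[16] = 1.
The sequence repeats with period 16.
So u[5702] = u[0 + ((5702-0) mod 16)] = u[6] = 49.

49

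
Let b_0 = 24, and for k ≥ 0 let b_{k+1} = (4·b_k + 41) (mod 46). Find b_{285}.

Listing terms: b_0 = 24; b_1 = 45; b_2 = 37; b_3 = 5; b_4 = 15; b_5 = 9; b_6 = 31; b_7 = 27; b_8 = 11; b_9 = 39; b_{10} = 13; b_{11} = 1; b_{12} = 45.
Since b_{12} = b_1 = 45, the sequence is eventually periodic: after a pre-period of length 1 it cycles with period 11.
For k ≥ 1, b_k depends only on (k - 1) mod 11. (285 - 1) mod 11 = 9, so b_{285} = b_{10} = 13.

13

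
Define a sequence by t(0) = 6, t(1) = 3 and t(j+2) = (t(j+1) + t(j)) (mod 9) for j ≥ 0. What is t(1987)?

3

Listing terms: t(0) = 6; t(1) = 3; t(2) = 0; t(3) = 3; t(4) = 3; t(5) = 6; t(6) = 0; t(7) = 6; t(8) = 6; t(9) = 3.
Since (t(8), t(9)) = (t(0), t(1)) = (6, 3) (two consecutive terms determine the rest), the sequence is periodic with period 8.
(1987 - 0) mod 8 = 3, so t(1987) = t(3) = 3.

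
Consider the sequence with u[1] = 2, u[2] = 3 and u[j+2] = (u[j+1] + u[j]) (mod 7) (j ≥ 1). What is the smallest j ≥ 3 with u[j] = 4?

10

Listing terms: u[1] = 2,  u[2] = 3,  u[3] = 5,  u[4] = 1,  u[5] = 6,  u[6] = 0,  u[7] = 6,  u[8] = 6,  u[9] = 5,  u[10] = 4,  u[11] = 2,  u[12] = 6,  u[13] = 1,  u[14] = 0,  u[15] = 1,  u[16] = 1,  u[17] = 2,  u[18] = 3.
The sequence repeats with period 16.
The value 4 first appears (with j ≥ 3) at u[10].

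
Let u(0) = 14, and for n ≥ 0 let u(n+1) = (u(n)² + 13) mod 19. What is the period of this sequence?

5

Listing terms: u(0) = 14, u(1) = 0, u(2) = 13, u(3) = 11, u(4) = 1, u(5) = 14.
Since u(5) = u(0) = 14, the sequence is periodic with period 5.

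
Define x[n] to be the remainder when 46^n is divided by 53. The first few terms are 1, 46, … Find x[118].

46

Listing terms: x[0] = 1; x[1] = 46; x[2] = 49; x[3] = 28; x[4] = 16; x[5] = 47; x[6] = 42; x[7] = 24; x[8] = 44; x[9] = 10; x[10] = 36; x[11] = 13; x[12] = 15; x[13] = 1.
The sequence repeats with period 13.
So x[118] = x[0 + ((118-0) mod 13)] = x[1] = 46.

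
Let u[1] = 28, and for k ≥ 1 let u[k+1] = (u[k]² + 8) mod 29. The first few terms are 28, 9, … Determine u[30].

Listing terms: u[1] = 28; u[2] = 9; u[3] = 2; u[4] = 12; u[5] = 7; u[6] = 28.
The sequence repeats with period 5.
(30 - 1) mod 5 = 4, so u[30] = u[5] = 7.

7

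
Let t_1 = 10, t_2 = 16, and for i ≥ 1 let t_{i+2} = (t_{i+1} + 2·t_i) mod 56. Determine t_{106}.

We have t_1 = 10, t_2 = 16, t_3 = 36, t_4 = 12, t_5 = 28, t_6 = 52, t_7 = 52, t_8 = 44, t_9 = 36, t_{10} = 12.
Since (t_9, t_{10}) = (t_3, t_4) = (36, 12) (two consecutive terms determine the rest), the sequence is eventually periodic: after a pre-period of length 2 it cycles with period 6.
For i ≥ 3, t_i depends only on (i - 3) mod 6. (106 - 3) mod 6 = 1, so t_{106} = t_4 = 12.

12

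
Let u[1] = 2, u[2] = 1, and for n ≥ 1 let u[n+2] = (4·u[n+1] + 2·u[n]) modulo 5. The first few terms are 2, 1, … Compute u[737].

Computing terms: u[1] = 2,  u[2] = 1,  u[3] = 3,  u[4] = 4,  u[5] = 2,  u[6] = 1.
The sequence repeats with period 4.
(737 - 1) mod 4 = 0, so u[737] = u[1] = 2.

2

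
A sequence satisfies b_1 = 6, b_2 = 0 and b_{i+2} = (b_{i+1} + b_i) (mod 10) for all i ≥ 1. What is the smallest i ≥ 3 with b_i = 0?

7

We have b_1 = 6, b_2 = 0, b_3 = 6, b_4 = 6, b_5 = 2, b_6 = 8, b_7 = 0, b_8 = 8, b_9 = 8, b_{10} = 6, b_{11} = 4, b_{12} = 0, b_{13} = 4, b_{14} = 4, b_{15} = 8, b_{16} = 2, b_{17} = 0, b_{18} = 2, b_{19} = 2, b_{20} = 4, b_{21} = 6, b_{22} = 0.
The sequence repeats with period 20.
The value 0 first appears (with i ≥ 3) at b_7.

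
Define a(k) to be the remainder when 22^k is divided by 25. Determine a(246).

Listing terms: a(0) = 1; a(1) = 22; a(2) = 9; a(3) = 23; a(4) = 6; a(5) = 7; a(6) = 4; a(7) = 13; a(8) = 11; a(9) = 17; a(10) = 24; a(11) = 3; a(12) = 16; a(13) = 2; a(14) = 19; a(15) = 18; a(16) = 21; a(17) = 12; a(18) = 14; a(19) = 8; a(20) = 1.
Since a(20) = a(0) = 1, the sequence is periodic with period 20.
(246 - 0) mod 20 = 6, so a(246) = a(6) = 4.

4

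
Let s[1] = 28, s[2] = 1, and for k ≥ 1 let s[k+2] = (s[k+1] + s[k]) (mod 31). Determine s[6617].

25

Computing terms: s[1] = 28,  s[2] = 1,  s[3] = 29,  s[4] = 30,  s[5] = 28,  s[6] = 27,  s[7] = 24,  s[8] = 20,  s[9] = 13,  s[10] = 2,  s[11] = 15,  s[12] = 17,  s[13] = 1,  s[14] = 18,  s[15] = 19,  s[16] = 6,  s[17] = 25,  s[18] = 0,  s[19] = 25,  s[20] = 25,  s[21] = 19,  s[22] = 13,  s[23] = 1,  s[24] = 14,  s[25] = 15,  s[26] = 29,  s[27] = 13,  s[28] = 11,  s[29] = 24,  s[30] = 4,  s[31] = 28,  s[32] = 1.
Since (s[31], s[32]) = (s[1], s[2]) = (28, 1) (two consecutive terms determine the rest), the sequence is periodic with period 30.
(6617 - 1) mod 30 = 16, so s[6617] = s[17] = 25.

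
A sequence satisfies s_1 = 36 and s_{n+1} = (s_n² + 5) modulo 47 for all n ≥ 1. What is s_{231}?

8

Listing terms: s_1 = 36,  s_2 = 32,  s_3 = 42,  s_4 = 30,  s_5 = 12,  s_6 = 8,  s_7 = 22,  s_8 = 19,  s_9 = 37,  s_{10} = 11,  s_{11} = 32.
Since s_{11} = s_2 = 32, the sequence is eventually periodic: after a pre-period of length 1 it cycles with period 9.
For n ≥ 2, s_n depends only on (n - 2) mod 9. (231 - 2) mod 9 = 4, so s_{231} = s_6 = 8.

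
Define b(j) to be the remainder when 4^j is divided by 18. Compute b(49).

4

We have b(0) = 1,  b(1) = 4,  b(2) = 16,  b(3) = 10,  b(4) = 4.
Since b(4) = b(1) = 4, the sequence is eventually periodic: after a pre-period of length 1 it cycles with period 3.
For j ≥ 1, b(j) depends only on (j - 1) mod 3. (49 - 1) mod 3 = 0, so b(49) = b(1) = 4.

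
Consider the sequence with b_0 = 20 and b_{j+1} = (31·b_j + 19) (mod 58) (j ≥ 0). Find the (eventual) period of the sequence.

Listing terms: b_0 = 20; b_1 = 1; b_2 = 50; b_3 = 3; b_4 = 54; b_5 = 11; b_6 = 12; b_7 = 43; b_8 = 18; b_9 = 55; b_{10} = 42; b_{11} = 45; b_{12} = 22; b_{13} = 5; b_{14} = 0; b_{15} = 19; b_{16} = 28; b_{17} = 17; b_{18} = 24; b_{19} = 9; b_{20} = 8; b_{21} = 35; b_{22} = 2; b_{23} = 23; b_{24} = 36; b_{25} = 33; b_{26} = 56; b_{27} = 15; b_{28} = 20.
The sequence repeats with period 28.

28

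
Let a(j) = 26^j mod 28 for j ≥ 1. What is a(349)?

12

Listing terms: a(1) = 26; a(2) = 4; a(3) = 20; a(4) = 16; a(5) = 24; a(6) = 8; a(7) = 12; a(8) = 4.
Since a(8) = a(2) = 4, the sequence is eventually periodic: after a pre-period of length 1 it cycles with period 6.
For j ≥ 2, a(j) depends only on (j - 2) mod 6. (349 - 2) mod 6 = 5, so a(349) = a(7) = 12.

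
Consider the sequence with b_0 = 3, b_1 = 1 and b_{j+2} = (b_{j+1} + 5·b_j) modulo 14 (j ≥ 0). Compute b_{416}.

0

Computing terms: b_0 = 3; b_1 = 1; b_2 = 2; b_3 = 7; b_4 = 3; b_5 = 10; b_6 = 11; b_7 = 5; b_8 = 4; b_9 = 1; b_{10} = 7; b_{11} = 12; b_{12} = 5; b_{13} = 9; b_{14} = 6; b_{15} = 9; b_{16} = 11; b_{17} = 0; b_{18} = 13; b_{19} = 13; b_{20} = 8; b_{21} = 3; b_{22} = 1.
The sequence repeats with period 21.
(416 - 0) mod 21 = 17, so b_{416} = b_{17} = 0.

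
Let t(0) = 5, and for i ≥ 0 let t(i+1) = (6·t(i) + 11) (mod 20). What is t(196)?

Listing terms: t(0) = 5; t(1) = 1; t(2) = 17; t(3) = 13; t(4) = 9; t(5) = 5.
Since t(5) = t(0) = 5, the sequence is periodic with period 5.
So t(196) = t(0 + ((196-0) mod 5)) = t(1) = 1.

1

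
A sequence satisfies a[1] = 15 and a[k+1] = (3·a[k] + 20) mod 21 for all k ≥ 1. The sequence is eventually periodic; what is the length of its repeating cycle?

Computing terms: a[1] = 15, a[2] = 2, a[3] = 5, a[4] = 14, a[5] = 20, a[6] = 17, a[7] = 8, a[8] = 2.
Since a[8] = a[2] = 2, the sequence is eventually periodic: after a pre-period of length 1 it cycles with period 6.

6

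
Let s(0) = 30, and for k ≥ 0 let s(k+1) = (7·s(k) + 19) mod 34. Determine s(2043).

Computing terms: s(0) = 30, s(1) = 25, s(2) = 24, s(3) = 17, s(4) = 2, s(5) = 33, s(6) = 12, s(7) = 1, s(8) = 26, s(9) = 31, s(10) = 32, s(11) = 5, s(12) = 20, s(13) = 23, s(14) = 10, s(15) = 21, s(16) = 30.
The sequence repeats with period 16.
So s(2043) = s(0 + ((2043-0) mod 16)) = s(11) = 5.

5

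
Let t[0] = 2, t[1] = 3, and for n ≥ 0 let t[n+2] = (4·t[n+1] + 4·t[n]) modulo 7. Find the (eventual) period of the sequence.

6

t[0] = 2,  t[1] = 3,  t[2] = 6,  t[3] = 1,  t[4] = 0,  t[5] = 4,  t[6] = 2,  t[7] = 3.
Since (t[6], t[7]) = (t[0], t[1]) = (2, 3) (two consecutive terms determine the rest), the sequence is periodic with period 6.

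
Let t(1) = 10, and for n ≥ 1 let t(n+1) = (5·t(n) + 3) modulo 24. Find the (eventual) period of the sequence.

t(1) = 10, t(2) = 5, t(3) = 4, t(4) = 23, t(5) = 22, t(6) = 17, t(7) = 16, t(8) = 11, t(9) = 10.
Since t(9) = t(1) = 10, the sequence is periodic with period 8.

8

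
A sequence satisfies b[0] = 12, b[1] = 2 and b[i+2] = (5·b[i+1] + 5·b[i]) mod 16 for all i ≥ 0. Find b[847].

10

Listing terms: b[0] = 12; b[1] = 2; b[2] = 6; b[3] = 8; b[4] = 6; b[5] = 6; b[6] = 12; b[7] = 10; b[8] = 14; b[9] = 8; b[10] = 14; b[11] = 14; b[12] = 12; b[13] = 2.
The sequence repeats with period 12.
(847 - 0) mod 12 = 7, so b[847] = b[7] = 10.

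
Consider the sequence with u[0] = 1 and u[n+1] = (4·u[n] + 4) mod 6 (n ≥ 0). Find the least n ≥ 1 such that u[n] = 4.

3

Computing terms: u[0] = 1; u[1] = 2; u[2] = 0; u[3] = 4; u[4] = 2.
Since u[4] = u[1] = 2, the sequence is eventually periodic: after a pre-period of length 1 it cycles with period 3.
The value 4 first appears (with n ≥ 1) at u[3].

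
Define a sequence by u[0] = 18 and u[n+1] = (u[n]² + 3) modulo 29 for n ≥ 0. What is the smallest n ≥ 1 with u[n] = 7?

Computing terms: u[0] = 18, u[1] = 8, u[2] = 9, u[3] = 26, u[4] = 12, u[5] = 2, u[6] = 7, u[7] = 23, u[8] = 10, u[9] = 16, u[10] = 27, u[11] = 7.
Since u[11] = u[6] = 7, the sequence is eventually periodic: after a pre-period of length 6 it cycles with period 5.
The value 7 first appears (with n ≥ 1) at u[6].

6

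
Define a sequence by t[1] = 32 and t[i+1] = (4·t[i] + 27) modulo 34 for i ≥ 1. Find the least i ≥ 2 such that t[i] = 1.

3

Listing terms: t[1] = 32, t[2] = 19, t[3] = 1, t[4] = 31, t[5] = 15, t[6] = 19.
Since t[6] = t[2] = 19, the sequence is eventually periodic: after a pre-period of length 1 it cycles with period 4.
The value 1 first appears (with i ≥ 2) at t[3].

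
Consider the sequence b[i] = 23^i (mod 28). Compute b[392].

Listing terms: b[0] = 1, b[1] = 23, b[2] = 25, b[3] = 15, b[4] = 9, b[5] = 11, b[6] = 1.
The sequence repeats with period 6.
So b[392] = b[0 + ((392-0) mod 6)] = b[2] = 25.

25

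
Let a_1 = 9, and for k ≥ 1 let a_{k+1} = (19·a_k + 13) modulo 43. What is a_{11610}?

19

a_1 = 9,  a_2 = 12,  a_3 = 26,  a_4 = 34,  a_5 = 14,  a_6 = 21,  a_7 = 25,  a_8 = 15,  a_9 = 40,  a_{10} = 42,  a_{11} = 37,  a_{12} = 28,  a_{13} = 29,  a_{14} = 5,  a_{15} = 22,  a_{16} = 1,  a_{17} = 32,  a_{18} = 19,  a_{19} = 30,  a_{20} = 24,  a_{21} = 39,  a_{22} = 23,  a_{23} = 20,  a_{24} = 6,  a_{25} = 41,  a_{26} = 18,  a_{27} = 11,  a_{28} = 7,  a_{29} = 17,  a_{30} = 35,  a_{31} = 33,  a_{32} = 38,  a_{33} = 4,  a_{34} = 3,  a_{35} = 27,  a_{36} = 10,  a_{37} = 31,  a_{38} = 0,  a_{39} = 13,  a_{40} = 2,  a_{41} = 8,  a_{42} = 36,  a_{43} = 9.
The sequence repeats with period 42.
(11610 - 1) mod 42 = 17, so a_{11610} = a_{18} = 19.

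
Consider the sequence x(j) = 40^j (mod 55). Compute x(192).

Computing terms: x(1) = 40, x(2) = 5, x(3) = 35, x(4) = 25, x(5) = 10, x(6) = 15, x(7) = 50, x(8) = 20, x(9) = 30, x(10) = 45, x(11) = 40.
Since x(11) = x(1) = 40, the sequence is periodic with period 10.
(192 - 1) mod 10 = 1, so x(192) = x(2) = 5.

5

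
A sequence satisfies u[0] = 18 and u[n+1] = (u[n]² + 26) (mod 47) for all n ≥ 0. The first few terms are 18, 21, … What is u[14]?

44

u[0] = 18, u[1] = 21, u[2] = 44, u[3] = 35, u[4] = 29, u[5] = 21.
Since u[5] = u[1] = 21, the sequence is eventually periodic: after a pre-period of length 1 it cycles with period 4.
For n ≥ 1, u[n] depends only on (n - 1) mod 4. (14 - 1) mod 4 = 1, so u[14] = u[2] = 44.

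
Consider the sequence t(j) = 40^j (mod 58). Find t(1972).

Computing terms: t(1) = 40; t(2) = 34; t(3) = 26; t(4) = 54; t(5) = 14; t(6) = 38; t(7) = 12; t(8) = 16; t(9) = 2; t(10) = 22; t(11) = 10; t(12) = 52; t(13) = 50; t(14) = 28; t(15) = 18; t(16) = 24; t(17) = 32; t(18) = 4; t(19) = 44; t(20) = 20; t(21) = 46; t(22) = 42; t(23) = 56; t(24) = 36; t(25) = 48; t(26) = 6; t(27) = 8; t(28) = 30; t(29) = 40.
The sequence repeats with period 28.
(1972 - 1) mod 28 = 11, so t(1972) = t(12) = 52.

52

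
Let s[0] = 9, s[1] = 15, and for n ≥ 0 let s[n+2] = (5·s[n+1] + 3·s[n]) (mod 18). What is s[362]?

We have s[0] = 9,  s[1] = 15,  s[2] = 12,  s[3] = 15,  s[4] = 3,  s[5] = 6,  s[6] = 3,  s[7] = 15,  s[8] = 12.
Since (s[7], s[8]) = (s[1], s[2]) = (15, 12) (two consecutive terms determine the rest), the sequence is eventually periodic: after a pre-period of length 1 it cycles with period 6.
For n ≥ 1, s[n] depends only on (n - 1) mod 6. (362 - 1) mod 6 = 1, so s[362] = s[2] = 12.

12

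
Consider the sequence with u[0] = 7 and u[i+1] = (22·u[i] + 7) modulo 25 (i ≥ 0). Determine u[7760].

7

u[0] = 7,  u[1] = 11,  u[2] = 24,  u[3] = 10,  u[4] = 2,  u[5] = 1,  u[6] = 4,  u[7] = 20,  u[8] = 22,  u[9] = 16,  u[10] = 9,  u[11] = 5,  u[12] = 17,  u[13] = 6,  u[14] = 14,  u[15] = 15,  u[16] = 12,  u[17] = 21,  u[18] = 19,  u[19] = 0,  u[20] = 7.
The sequence repeats with period 20.
So u[7760] = u[0 + ((7760-0) mod 20)] = u[0] = 7.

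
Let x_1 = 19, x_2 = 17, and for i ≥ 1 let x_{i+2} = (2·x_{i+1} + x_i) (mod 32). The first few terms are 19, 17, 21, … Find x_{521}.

3

Listing terms: x_1 = 19, x_2 = 17, x_3 = 21, x_4 = 27, x_5 = 11, x_6 = 17, x_7 = 13, x_8 = 11, x_9 = 3, x_{10} = 17, x_{11} = 5, x_{12} = 27, x_{13} = 27, x_{14} = 17, x_{15} = 29, x_{16} = 11, x_{17} = 19, x_{18} = 17.
The sequence repeats with period 16.
(521 - 1) mod 16 = 8, so x_{521} = x_9 = 3.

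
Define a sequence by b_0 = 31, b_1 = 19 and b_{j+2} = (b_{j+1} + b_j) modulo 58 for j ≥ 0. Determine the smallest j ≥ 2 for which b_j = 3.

We have b_0 = 31,  b_1 = 19,  b_2 = 50,  b_3 = 11,  b_4 = 3,  b_5 = 14,  b_6 = 17,  b_7 = 31,  b_8 = 48,  b_9 = 21,  b_{10} = 11,  b_{11} = 32,  b_{12} = 43,  b_{13} = 17,  b_{14} = 2,  b_{15} = 19,  b_{16} = 21,  b_{17} = 40,  b_{18} = 3,  b_{19} = 43,  b_{20} = 46,  b_{21} = 31,  b_{22} = 19.
Since (b_{21}, b_{22}) = (b_0, b_1) = (31, 19) (two consecutive terms determine the rest), the sequence is periodic with period 21.
The value 3 first appears (with j ≥ 2) at b_4.

4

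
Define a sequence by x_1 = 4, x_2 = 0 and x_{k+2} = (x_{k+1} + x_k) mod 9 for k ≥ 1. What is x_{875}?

1

Computing terms: x_1 = 4,  x_2 = 0,  x_3 = 4,  x_4 = 4,  x_5 = 8,  x_6 = 3,  x_7 = 2,  x_8 = 5,  x_9 = 7,  x_{10} = 3,  x_{11} = 1,  x_{12} = 4,  x_{13} = 5,  x_{14} = 0,  x_{15} = 5,  x_{16} = 5,  x_{17} = 1,  x_{18} = 6,  x_{19} = 7,  x_{20} = 4,  x_{21} = 2,  x_{22} = 6,  x_{23} = 8,  x_{24} = 5,  x_{25} = 4,  x_{26} = 0.
Since (x_{25}, x_{26}) = (x_1, x_2) = (4, 0) (two consecutive terms determine the rest), the sequence is periodic with period 24.
So x_{875} = x_{1 + ((875-1) mod 24)} = x_{11} = 1.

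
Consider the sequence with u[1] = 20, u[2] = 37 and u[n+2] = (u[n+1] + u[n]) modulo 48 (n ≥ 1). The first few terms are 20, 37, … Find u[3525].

37

Listing terms: u[1] = 20,  u[2] = 37,  u[3] = 9,  u[4] = 46,  u[5] = 7,  u[6] = 5,  u[7] = 12,  u[8] = 17,  u[9] = 29,  u[10] = 46,  u[11] = 27,  u[12] = 25,  u[13] = 4,  u[14] = 29,  u[15] = 33,  u[16] = 14,  u[17] = 47,  u[18] = 13,  u[19] = 12,  u[20] = 25,  u[21] = 37,  u[22] = 14,  u[23] = 3,  u[24] = 17,  u[25] = 20,  u[26] = 37.
Since (u[25], u[26]) = (u[1], u[2]) = (20, 37) (two consecutive terms determine the rest), the sequence is periodic with period 24.
So u[3525] = u[1 + ((3525-1) mod 24)] = u[21] = 37.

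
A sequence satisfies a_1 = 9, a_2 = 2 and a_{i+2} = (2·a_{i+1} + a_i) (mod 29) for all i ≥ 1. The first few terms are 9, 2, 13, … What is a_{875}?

18

a_1 = 9, a_2 = 2, a_3 = 13, a_4 = 28, a_5 = 11, a_6 = 21, a_7 = 24, a_8 = 11, a_9 = 17, a_{10} = 16, a_{11} = 20, a_{12} = 27, a_{13} = 16, a_{14} = 1, a_{15} = 18, a_{16} = 8, a_{17} = 5, a_{18} = 18, a_{19} = 12, a_{20} = 13, a_{21} = 9, a_{22} = 2.
The sequence repeats with period 20.
(875 - 1) mod 20 = 14, so a_{875} = a_{15} = 18.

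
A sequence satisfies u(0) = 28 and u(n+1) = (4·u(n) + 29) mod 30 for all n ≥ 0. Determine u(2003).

u(0) = 28,  u(1) = 21,  u(2) = 23,  u(3) = 1,  u(4) = 3,  u(5) = 11,  u(6) = 13,  u(7) = 21.
Since u(7) = u(1) = 21, the sequence is eventually periodic: after a pre-period of length 1 it cycles with period 6.
For n ≥ 1, u(n) depends only on (n - 1) mod 6. (2003 - 1) mod 6 = 4, so u(2003) = u(5) = 11.

11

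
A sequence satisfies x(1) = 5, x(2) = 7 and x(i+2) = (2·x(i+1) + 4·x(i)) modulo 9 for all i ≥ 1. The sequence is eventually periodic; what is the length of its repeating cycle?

24

Computing terms: x(1) = 5, x(2) = 7, x(3) = 7, x(4) = 6, x(5) = 4, x(6) = 5, x(7) = 8, x(8) = 0, x(9) = 5, x(10) = 1, x(11) = 4, x(12) = 3, x(13) = 4, x(14) = 2, x(15) = 2, x(16) = 3, x(17) = 5, x(18) = 4, x(19) = 1, x(20) = 0, x(21) = 4, x(22) = 8, x(23) = 5, x(24) = 6, x(25) = 5, x(26) = 7.
The sequence repeats with period 24.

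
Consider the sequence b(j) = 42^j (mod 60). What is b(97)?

12

Computing terms: b(1) = 42, b(2) = 24, b(3) = 48, b(4) = 36, b(5) = 12, b(6) = 24.
Since b(6) = b(2) = 24, the sequence is eventually periodic: after a pre-period of length 1 it cycles with period 4.
For j ≥ 2, b(j) depends only on (j - 2) mod 4. (97 - 2) mod 4 = 3, so b(97) = b(5) = 12.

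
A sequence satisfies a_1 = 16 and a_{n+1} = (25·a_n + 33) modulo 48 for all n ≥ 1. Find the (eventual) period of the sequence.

16

a_1 = 16,  a_2 = 1,  a_3 = 10,  a_4 = 43,  a_5 = 4,  a_6 = 37,  a_7 = 46,  a_8 = 31,  a_9 = 40,  a_{10} = 25,  a_{11} = 34,  a_{12} = 19,  a_{13} = 28,  a_{14} = 13,  a_{15} = 22,  a_{16} = 7,  a_{17} = 16.
The sequence repeats with period 16.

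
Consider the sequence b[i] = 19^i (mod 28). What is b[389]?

3

Computing terms: b[0] = 1, b[1] = 19, b[2] = 25, b[3] = 27, b[4] = 9, b[5] = 3, b[6] = 1.
The sequence repeats with period 6.
(389 - 0) mod 6 = 5, so b[389] = b[5] = 3.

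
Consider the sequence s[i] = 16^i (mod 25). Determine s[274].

Listing terms: s[0] = 1; s[1] = 16; s[2] = 6; s[3] = 21; s[4] = 11; s[5] = 1.
Since s[5] = s[0] = 1, the sequence is periodic with period 5.
So s[274] = s[0 + ((274-0) mod 5)] = s[4] = 11.

11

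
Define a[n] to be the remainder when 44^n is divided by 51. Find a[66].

Listing terms: a[0] = 1, a[1] = 44, a[2] = 49, a[3] = 14, a[4] = 4, a[5] = 23, a[6] = 43, a[7] = 5, a[8] = 16, a[9] = 41, a[10] = 19, a[11] = 20, a[12] = 13, a[13] = 11, a[14] = 25, a[15] = 29, a[16] = 1.
Since a[16] = a[0] = 1, the sequence is periodic with period 16.
So a[66] = a[0 + ((66-0) mod 16)] = a[2] = 49.

49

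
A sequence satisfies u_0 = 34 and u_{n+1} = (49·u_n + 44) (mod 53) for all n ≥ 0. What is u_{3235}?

Computing terms: u_0 = 34,  u_1 = 14,  u_2 = 41,  u_3 = 39,  u_4 = 47,  u_5 = 15,  u_6 = 37,  u_7 = 2,  u_8 = 36,  u_9 = 6,  u_{10} = 20,  u_{11} = 17,  u_{12} = 29,  u_{13} = 34.
The sequence repeats with period 13.
So u_{3235} = u_{0 + ((3235-0) mod 13)} = u_{11} = 17.

17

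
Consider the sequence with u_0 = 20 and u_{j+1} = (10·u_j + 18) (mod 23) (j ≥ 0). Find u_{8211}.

2

Computing terms: u_0 = 20,  u_1 = 11,  u_2 = 13,  u_3 = 10,  u_4 = 3,  u_5 = 2,  u_6 = 15,  u_7 = 7,  u_8 = 19,  u_9 = 1,  u_{10} = 5,  u_{11} = 22,  u_{12} = 8,  u_{13} = 6,  u_{14} = 9,  u_{15} = 16,  u_{16} = 17,  u_{17} = 4,  u_{18} = 12,  u_{19} = 0,  u_{20} = 18,  u_{21} = 14,  u_{22} = 20.
The sequence repeats with period 22.
So u_{8211} = u_{0 + ((8211-0) mod 22)} = u_5 = 2.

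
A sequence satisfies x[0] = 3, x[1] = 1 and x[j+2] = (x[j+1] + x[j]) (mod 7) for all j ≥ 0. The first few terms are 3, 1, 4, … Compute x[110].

5

We have x[0] = 3,  x[1] = 1,  x[2] = 4,  x[3] = 5,  x[4] = 2,  x[5] = 0,  x[6] = 2,  x[7] = 2,  x[8] = 4,  x[9] = 6,  x[10] = 3,  x[11] = 2,  x[12] = 5,  x[13] = 0,  x[14] = 5,  x[15] = 5,  x[16] = 3,  x[17] = 1.
The sequence repeats with period 16.
(110 - 0) mod 16 = 14, so x[110] = x[14] = 5.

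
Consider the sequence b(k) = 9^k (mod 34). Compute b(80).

Computing terms: b(0) = 1, b(1) = 9, b(2) = 13, b(3) = 15, b(4) = 33, b(5) = 25, b(6) = 21, b(7) = 19, b(8) = 1.
Since b(8) = b(0) = 1, the sequence is periodic with period 8.
So b(80) = b(0 + ((80-0) mod 8)) = b(0) = 1.

1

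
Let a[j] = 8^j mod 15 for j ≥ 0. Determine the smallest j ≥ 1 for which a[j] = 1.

We have a[0] = 1, a[1] = 8, a[2] = 4, a[3] = 2, a[4] = 1.
The sequence repeats with period 4.
The value 1 next appears (with j ≥ 1) at a[4].

4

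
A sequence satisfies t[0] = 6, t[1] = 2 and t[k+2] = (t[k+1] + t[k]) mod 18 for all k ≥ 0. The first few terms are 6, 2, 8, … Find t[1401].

14

t[0] = 6, t[1] = 2, t[2] = 8, t[3] = 10, t[4] = 0, t[5] = 10, t[6] = 10, t[7] = 2, t[8] = 12, t[9] = 14, t[10] = 8, t[11] = 4, t[12] = 12, t[13] = 16, t[14] = 10, t[15] = 8, t[16] = 0, t[17] = 8, t[18] = 8, t[19] = 16, t[20] = 6, t[21] = 4, t[22] = 10, t[23] = 14, t[24] = 6, t[25] = 2.
The sequence repeats with period 24.
(1401 - 0) mod 24 = 9, so t[1401] = t[9] = 14.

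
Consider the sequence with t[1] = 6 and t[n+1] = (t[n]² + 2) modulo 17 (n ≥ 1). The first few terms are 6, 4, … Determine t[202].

Listing terms: t[1] = 6; t[2] = 4; t[3] = 1; t[4] = 3; t[5] = 11; t[6] = 4.
Since t[6] = t[2] = 4, the sequence is eventually periodic: after a pre-period of length 1 it cycles with period 4.
For n ≥ 2, t[n] depends only on (n - 2) mod 4. (202 - 2) mod 4 = 0, so t[202] = t[2] = 4.

4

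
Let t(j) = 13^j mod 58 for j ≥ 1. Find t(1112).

Listing terms: t(1) = 13,  t(2) = 53,  t(3) = 51,  t(4) = 25,  t(5) = 35,  t(6) = 49,  t(7) = 57,  t(8) = 45,  t(9) = 5,  t(10) = 7,  t(11) = 33,  t(12) = 23,  t(13) = 9,  t(14) = 1,  t(15) = 13.
The sequence repeats with period 14.
(1112 - 1) mod 14 = 5, so t(1112) = t(6) = 49.

49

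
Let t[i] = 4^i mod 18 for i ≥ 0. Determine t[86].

t[0] = 1; t[1] = 4; t[2] = 16; t[3] = 10; t[4] = 4.
Since t[4] = t[1] = 4, the sequence is eventually periodic: after a pre-period of length 1 it cycles with period 3.
For i ≥ 1, t[i] depends only on (i - 1) mod 3. (86 - 1) mod 3 = 1, so t[86] = t[2] = 16.

16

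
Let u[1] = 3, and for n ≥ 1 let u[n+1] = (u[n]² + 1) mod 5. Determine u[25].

We have u[1] = 3, u[2] = 0, u[3] = 1, u[4] = 2, u[5] = 0.
Since u[5] = u[2] = 0, the sequence is eventually periodic: after a pre-period of length 1 it cycles with period 3.
For n ≥ 2, u[n] depends only on (n - 2) mod 3. (25 - 2) mod 3 = 2, so u[25] = u[4] = 2.

2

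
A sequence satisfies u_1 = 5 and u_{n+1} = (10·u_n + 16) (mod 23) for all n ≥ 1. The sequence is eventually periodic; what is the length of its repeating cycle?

Listing terms: u_1 = 5; u_2 = 20; u_3 = 9; u_4 = 14; u_5 = 18; u_6 = 12; u_7 = 21; u_8 = 19; u_9 = 22; u_{10} = 6; u_{11} = 7; u_{12} = 17; u_{13} = 2; u_{14} = 13; u_{15} = 8; u_{16} = 4; u_{17} = 10; u_{18} = 1; u_{19} = 3; u_{20} = 0; u_{21} = 16; u_{22} = 15; u_{23} = 5.
Since u_{23} = u_1 = 5, the sequence is periodic with period 22.

22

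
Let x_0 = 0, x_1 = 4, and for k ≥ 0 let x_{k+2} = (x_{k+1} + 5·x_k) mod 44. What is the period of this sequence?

40

Listing terms: x_0 = 0,  x_1 = 4,  x_2 = 4,  x_3 = 24,  x_4 = 0,  x_5 = 32,  x_6 = 32,  x_7 = 16,  x_8 = 0,  x_9 = 36,  x_{10} = 36,  x_{11} = 40,  x_{12} = 0,  x_{13} = 24,  x_{14} = 24,  x_{15} = 12,  x_{16} = 0,  x_{17} = 16,  x_{18} = 16,  x_{19} = 8,  x_{20} = 0,  x_{21} = 40,  x_{22} = 40,  x_{23} = 20,  x_{24} = 0,  x_{25} = 12,  x_{26} = 12,  x_{27} = 28,  x_{28} = 0,  x_{29} = 8,  x_{30} = 8,  x_{31} = 4,  x_{32} = 0,  x_{33} = 20,  x_{34} = 20,  x_{35} = 32,  x_{36} = 0,  x_{37} = 28,  x_{38} = 28,  x_{39} = 36,  x_{40} = 0,  x_{41} = 4.
The sequence repeats with period 40.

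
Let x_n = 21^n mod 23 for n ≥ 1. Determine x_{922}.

x_1 = 21, x_2 = 4, x_3 = 15, x_4 = 16, x_5 = 14, x_6 = 18, x_7 = 10, x_8 = 3, x_9 = 17, x_{10} = 12, x_{11} = 22, x_{12} = 2, x_{13} = 19, x_{14} = 8, x_{15} = 7, x_{16} = 9, x_{17} = 5, x_{18} = 13, x_{19} = 20, x_{20} = 6, x_{21} = 11, x_{22} = 1, x_{23} = 21.
The sequence repeats with period 22.
(922 - 1) mod 22 = 19, so x_{922} = x_{20} = 6.

6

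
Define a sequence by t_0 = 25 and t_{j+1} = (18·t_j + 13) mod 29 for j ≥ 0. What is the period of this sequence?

28

Computing terms: t_0 = 25,  t_1 = 28,  t_2 = 24,  t_3 = 10,  t_4 = 19,  t_5 = 7,  t_6 = 23,  t_7 = 21,  t_8 = 14,  t_9 = 4,  t_{10} = 27,  t_{11} = 6,  t_{12} = 5,  t_{13} = 16,  t_{14} = 11,  t_{15} = 8,  t_{16} = 12,  t_{17} = 26,  t_{18} = 17,  t_{19} = 0,  t_{20} = 13,  t_{21} = 15,  t_{22} = 22,  t_{23} = 3,  t_{24} = 9,  t_{25} = 1,  t_{26} = 2,  t_{27} = 20,  t_{28} = 25.
The sequence repeats with period 28.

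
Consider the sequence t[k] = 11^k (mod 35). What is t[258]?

1

t[1] = 11, t[2] = 16, t[3] = 1, t[4] = 11.
Since t[4] = t[1] = 11, the sequence is periodic with period 3.
So t[258] = t[1 + ((258-1) mod 3)] = t[3] = 1.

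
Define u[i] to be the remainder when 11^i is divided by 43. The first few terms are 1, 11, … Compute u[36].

We have u[0] = 1, u[1] = 11, u[2] = 35, u[3] = 41, u[4] = 21, u[5] = 16, u[6] = 4, u[7] = 1.
The sequence repeats with period 7.
(36 - 0) mod 7 = 1, so u[36] = u[1] = 11.

11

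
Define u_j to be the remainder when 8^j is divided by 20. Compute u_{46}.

4

u_0 = 1, u_1 = 8, u_2 = 4, u_3 = 12, u_4 = 16, u_5 = 8.
Since u_5 = u_1 = 8, the sequence is eventually periodic: after a pre-period of length 1 it cycles with period 4.
For j ≥ 1, u_j depends only on (j - 1) mod 4. (46 - 1) mod 4 = 1, so u_{46} = u_2 = 4.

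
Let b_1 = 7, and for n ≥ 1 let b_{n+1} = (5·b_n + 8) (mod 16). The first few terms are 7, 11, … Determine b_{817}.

7

Computing terms: b_1 = 7; b_2 = 11; b_3 = 15; b_4 = 3; b_5 = 7.
The sequence repeats with period 4.
So b_{817} = b_{1 + ((817-1) mod 4)} = b_1 = 7.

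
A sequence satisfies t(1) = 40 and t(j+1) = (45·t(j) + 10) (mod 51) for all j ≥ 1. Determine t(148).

34

We have t(1) = 40,  t(2) = 25,  t(3) = 13,  t(4) = 34,  t(5) = 10,  t(6) = 1,  t(7) = 4,  t(8) = 37,  t(9) = 43,  t(10) = 7,  t(11) = 19,  t(12) = 49,  t(13) = 22,  t(14) = 31,  t(15) = 28,  t(16) = 46,  t(17) = 40.
The sequence repeats with period 16.
So t(148) = t(1 + ((148-1) mod 16)) = t(4) = 34.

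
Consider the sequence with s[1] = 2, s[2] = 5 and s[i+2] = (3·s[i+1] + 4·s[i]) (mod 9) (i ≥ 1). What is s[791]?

8

Listing terms: s[1] = 2; s[2] = 5; s[3] = 5; s[4] = 8; s[5] = 8; s[6] = 2; s[7] = 2; s[8] = 5.
Since (s[7], s[8]) = (s[1], s[2]) = (2, 5) (two consecutive terms determine the rest), the sequence is periodic with period 6.
(791 - 1) mod 6 = 4, so s[791] = s[5] = 8.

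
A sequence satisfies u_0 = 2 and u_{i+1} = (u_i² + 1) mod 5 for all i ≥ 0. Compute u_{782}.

Listing terms: u_0 = 2; u_1 = 0; u_2 = 1; u_3 = 2.
Since u_3 = u_0 = 2, the sequence is periodic with period 3.
(782 - 0) mod 3 = 2, so u_{782} = u_2 = 1.

1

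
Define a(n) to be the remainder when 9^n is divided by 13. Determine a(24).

Computing terms: a(1) = 9,  a(2) = 3,  a(3) = 1,  a(4) = 9.
The sequence repeats with period 3.
So a(24) = a(1 + ((24-1) mod 3)) = a(3) = 1.

1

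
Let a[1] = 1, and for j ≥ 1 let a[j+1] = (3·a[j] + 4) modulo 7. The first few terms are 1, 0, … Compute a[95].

3

We have a[1] = 1, a[2] = 0, a[3] = 4, a[4] = 2, a[5] = 3, a[6] = 6, a[7] = 1.
Since a[7] = a[1] = 1, the sequence is periodic with period 6.
So a[95] = a[1 + ((95-1) mod 6)] = a[5] = 3.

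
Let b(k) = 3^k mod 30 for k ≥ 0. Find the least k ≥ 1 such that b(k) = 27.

We have b(0) = 1; b(1) = 3; b(2) = 9; b(3) = 27; b(4) = 21; b(5) = 3.
Since b(5) = b(1) = 3, the sequence is eventually periodic: after a pre-period of length 1 it cycles with period 4.
The value 27 first appears (with k ≥ 1) at b(3).

3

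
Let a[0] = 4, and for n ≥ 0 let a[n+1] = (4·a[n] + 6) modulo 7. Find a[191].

Listing terms: a[0] = 4; a[1] = 1; a[2] = 3; a[3] = 4.
The sequence repeats with period 3.
So a[191] = a[0 + ((191-0) mod 3)] = a[2] = 3.

3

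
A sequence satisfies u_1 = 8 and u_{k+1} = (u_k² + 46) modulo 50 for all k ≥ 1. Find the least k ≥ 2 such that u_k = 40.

We have u_1 = 8, u_2 = 10, u_3 = 46, u_4 = 12, u_5 = 40, u_6 = 46.
Since u_6 = u_3 = 46, the sequence is eventually periodic: after a pre-period of length 2 it cycles with period 3.
The value 40 first appears (with k ≥ 2) at u_5.

5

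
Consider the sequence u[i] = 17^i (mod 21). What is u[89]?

u[0] = 1,  u[1] = 17,  u[2] = 16,  u[3] = 20,  u[4] = 4,  u[5] = 5,  u[6] = 1.
Since u[6] = u[0] = 1, the sequence is periodic with period 6.
So u[89] = u[0 + ((89-0) mod 6)] = u[5] = 5.

5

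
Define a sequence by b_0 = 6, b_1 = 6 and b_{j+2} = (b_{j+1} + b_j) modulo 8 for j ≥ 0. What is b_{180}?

b_0 = 6; b_1 = 6; b_2 = 4; b_3 = 2; b_4 = 6; b_5 = 0; b_6 = 6; b_7 = 6.
The sequence repeats with period 6.
So b_{180} = b_{0 + ((180-0) mod 6)} = b_0 = 6.

6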